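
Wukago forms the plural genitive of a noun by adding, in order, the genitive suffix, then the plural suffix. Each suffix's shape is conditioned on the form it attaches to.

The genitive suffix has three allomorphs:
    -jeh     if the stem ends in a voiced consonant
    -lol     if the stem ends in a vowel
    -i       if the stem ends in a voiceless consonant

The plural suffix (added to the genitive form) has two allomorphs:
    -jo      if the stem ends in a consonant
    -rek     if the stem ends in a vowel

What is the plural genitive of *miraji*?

mirajiloljo

*miraji* — final sound /i/ (a vowel) → -lol → *mirajilol*.
The genitive form *mirajilol*: final sound = /l/, a consonant → -jo → *mirajiloljo*.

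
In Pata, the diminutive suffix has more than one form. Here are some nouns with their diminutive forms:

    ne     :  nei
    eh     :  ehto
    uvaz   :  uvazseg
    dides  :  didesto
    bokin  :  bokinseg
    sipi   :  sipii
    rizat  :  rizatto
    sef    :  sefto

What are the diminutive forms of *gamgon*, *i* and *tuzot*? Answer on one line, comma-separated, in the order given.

gamgonseg, ii, tuzotto

The suffix is conditioned by the final sound: -to when the stem ends in a voiceless consonant (*eh*, *dides*, *rizat*, *sef*); -seg when the stem ends in a voiced consonant (*uvaz*, *bokin*); -i when the stem ends in a vowel (*ne*, *sipi*).
Since the final sound of *gamgon* is /n/ (a voiced consonant), it takes -seg, giving *gamgonseg*.
*i* — final sound /i/ (a vowel) → -i → *ii*.
*tuzot* — final sound /t/ (a voiceless consonant) → -to → *tuzotto*.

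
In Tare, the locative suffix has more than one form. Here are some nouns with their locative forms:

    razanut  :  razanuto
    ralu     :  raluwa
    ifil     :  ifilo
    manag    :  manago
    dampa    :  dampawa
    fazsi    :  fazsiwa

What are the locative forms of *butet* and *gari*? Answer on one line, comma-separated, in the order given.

buteto, gariwa

The pattern is consonant vs. vowel: -o when the stem ends in a consonant (*razanut*, *ifil*, *manag*); -wa when the stem ends in a vowel (*ralu*, *dampa*, *fazsi*).
The final sound of *butet* is /t/, which is a consonant, so the suffix is -o, giving *buteto*.
*gari*: final sound = /i/, a vowel → -wa → *gariwa*.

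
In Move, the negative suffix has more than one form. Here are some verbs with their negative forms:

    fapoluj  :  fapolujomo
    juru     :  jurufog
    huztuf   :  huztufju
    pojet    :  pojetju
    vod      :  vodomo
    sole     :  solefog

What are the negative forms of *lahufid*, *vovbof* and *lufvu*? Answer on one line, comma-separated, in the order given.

The alternation tracks the final sound of the stem — -ju when the stem ends in a voiceless consonant (*huztuf*, *pojet*); -omo when the stem ends in a voiced consonant (*fapoluj*, *vod*); -fog when the stem ends in a vowel (*juru*, *sole*).
The final sound of *lahufid* is /d/, which is a voiced consonant, so the suffix is -omo, giving *lahufidomo*.
The final sound of *vovbof* is /f/, which is a voiceless consonant, so the suffix is -ju, giving *vovbofju*.
Since the final sound of *lufvu* is /u/ (a vowel), it takes -fog, giving *lufvufog*.

lahufidomo, vovbofju, lufvufog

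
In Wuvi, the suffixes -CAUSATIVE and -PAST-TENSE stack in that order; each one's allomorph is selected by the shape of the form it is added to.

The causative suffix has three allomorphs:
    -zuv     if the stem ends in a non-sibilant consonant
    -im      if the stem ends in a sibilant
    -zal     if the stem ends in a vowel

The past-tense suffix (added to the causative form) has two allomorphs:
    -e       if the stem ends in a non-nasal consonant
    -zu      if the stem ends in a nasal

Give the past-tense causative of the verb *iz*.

izimzu

*iz*: final sound = /z/, a sibilant → -im → *izim*.
The causative form *izim* — final consonant /m/ (a nasal) → -zu → *izimzu*.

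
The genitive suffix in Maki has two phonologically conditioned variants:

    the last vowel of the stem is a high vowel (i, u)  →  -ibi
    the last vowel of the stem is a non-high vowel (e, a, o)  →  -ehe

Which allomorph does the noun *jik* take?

-ibi

Since the last vowel of *jik* is /i/ (a high vowel), it takes -ibi.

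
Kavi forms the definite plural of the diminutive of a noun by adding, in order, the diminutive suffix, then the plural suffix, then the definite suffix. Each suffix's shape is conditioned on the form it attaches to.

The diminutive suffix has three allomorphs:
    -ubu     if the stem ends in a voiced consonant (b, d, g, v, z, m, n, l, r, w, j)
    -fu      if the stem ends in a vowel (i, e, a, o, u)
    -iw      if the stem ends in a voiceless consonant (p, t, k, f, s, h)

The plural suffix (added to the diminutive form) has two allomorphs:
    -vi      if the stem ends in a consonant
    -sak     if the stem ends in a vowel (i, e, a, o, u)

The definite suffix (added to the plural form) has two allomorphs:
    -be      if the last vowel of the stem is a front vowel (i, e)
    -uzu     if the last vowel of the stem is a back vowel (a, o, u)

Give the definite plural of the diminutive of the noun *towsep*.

*towsep*: final sound = /p/, a voiceless consonant → -iw → *towsepiw*.
The final sound of the diminutive form *towsepiw* is /w/, which is a consonant, so the plural suffix is -vi, giving *towsepiwvi*.
The plural form *towsepiwvi* — last vowel /i/ (a front vowel) → -be → *towsepiwvibe*.

towsepiwvibe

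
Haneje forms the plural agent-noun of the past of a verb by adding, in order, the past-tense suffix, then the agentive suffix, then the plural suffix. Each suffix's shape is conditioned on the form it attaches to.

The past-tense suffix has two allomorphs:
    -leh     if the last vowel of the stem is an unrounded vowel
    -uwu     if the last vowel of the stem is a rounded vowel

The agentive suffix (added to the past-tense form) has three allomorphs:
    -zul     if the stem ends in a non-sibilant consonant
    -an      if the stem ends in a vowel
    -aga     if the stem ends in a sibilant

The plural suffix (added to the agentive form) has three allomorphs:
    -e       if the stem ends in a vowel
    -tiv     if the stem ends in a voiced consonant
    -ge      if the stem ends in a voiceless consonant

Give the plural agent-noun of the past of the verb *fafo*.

fafouwuantiv

*fafo*: last vowel = /o/, a rounded vowel → -uwu → *fafouwu*.
Since the final sound of the past-tense form *fafouwu* is /u/ (a vowel), it takes -an, giving *fafouwuan*.
The agentive form *fafouwuan* — final sound /n/ (a voiced consonant) → -tiv → *fafouwuantiv*.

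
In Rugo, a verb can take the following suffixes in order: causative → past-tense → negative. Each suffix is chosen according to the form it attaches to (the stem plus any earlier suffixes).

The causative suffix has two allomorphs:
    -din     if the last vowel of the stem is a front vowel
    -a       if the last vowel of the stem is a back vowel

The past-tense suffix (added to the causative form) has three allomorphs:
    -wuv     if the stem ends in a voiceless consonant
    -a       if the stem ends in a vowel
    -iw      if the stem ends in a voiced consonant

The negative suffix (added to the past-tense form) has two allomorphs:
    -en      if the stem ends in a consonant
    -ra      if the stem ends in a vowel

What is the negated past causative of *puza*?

*puza* — last vowel /a/ (a back vowel) → -a → *puzaa*.
Since the final sound of the causative form *puzaa* is /a/ (a vowel), it takes -a, giving *puzaaa*.
The final sound of the past-tense form *puzaaa* is /a/, which is a vowel, so the negative suffix is -ra, giving *puzaaara*.

puzaaara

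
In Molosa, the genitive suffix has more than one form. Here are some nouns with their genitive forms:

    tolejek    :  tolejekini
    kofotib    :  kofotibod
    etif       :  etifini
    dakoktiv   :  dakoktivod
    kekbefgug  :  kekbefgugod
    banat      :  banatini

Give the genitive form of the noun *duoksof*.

duoksofini

The suffix is conditioned by the final consonant: -ini when the stem ends in a voiceless consonant (*tolejek*, *etif*, *banat*); -od when the stem ends in a voiced consonant (*kofotib*, *dakoktiv*, *kekbefgug*).
Since the final consonant of *duoksof* is /f/ (voiceless), it takes -ini, giving *duoksofini*.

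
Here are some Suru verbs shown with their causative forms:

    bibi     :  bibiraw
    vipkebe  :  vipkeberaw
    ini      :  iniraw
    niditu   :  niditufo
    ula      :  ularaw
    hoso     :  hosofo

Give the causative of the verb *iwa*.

iwaraw

The alternation tracks the last vowel of the stem — -fo when the last vowel of the stem is a rounded vowel (*niditu*, *hoso*); -raw when the last vowel of the stem is an unrounded vowel (*bibi*, *vipkebe*, *ini*, *ula*).
*iwa* — last vowel /a/ (an unrounded vowel) → -raw → *iwaraw*.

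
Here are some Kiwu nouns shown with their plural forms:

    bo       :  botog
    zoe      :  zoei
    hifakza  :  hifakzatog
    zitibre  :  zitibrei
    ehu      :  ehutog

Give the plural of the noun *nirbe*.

The suffix is conditioned by the last vowel: -i when the last vowel of the stem is a front vowel (*zoe*, *zitibre*); -tog when the last vowel of the stem is a back vowel (*bo*, *hifakza*, *ehu*).
*nirbe*: last vowel = /e/, a front vowel → -i → *nirbei*.

nirbei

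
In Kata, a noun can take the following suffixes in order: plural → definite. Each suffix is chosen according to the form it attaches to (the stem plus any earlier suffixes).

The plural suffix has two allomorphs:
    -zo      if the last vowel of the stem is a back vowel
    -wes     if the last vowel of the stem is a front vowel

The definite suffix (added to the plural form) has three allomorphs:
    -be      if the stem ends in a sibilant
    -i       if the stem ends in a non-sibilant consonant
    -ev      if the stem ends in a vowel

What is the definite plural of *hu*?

huzoev

*hu*: last vowel = /u/, a back vowel → -zo → *huzo*.
The final sound of the plural form *huzo* is /o/, which is a vowel, so the definite suffix is -ev, giving *huzoev*.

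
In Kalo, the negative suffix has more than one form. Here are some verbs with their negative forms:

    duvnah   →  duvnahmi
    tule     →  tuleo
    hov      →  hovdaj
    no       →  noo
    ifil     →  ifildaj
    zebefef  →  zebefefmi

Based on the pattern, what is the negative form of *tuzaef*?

tuzaefmi

The pattern is voicing of the final sound: -mi when the stem ends in a voiceless consonant (*duvnah*, *zebefef*); -daj when the stem ends in a voiced consonant (*hov*, *ifil*); -o when the stem ends in a vowel (*tule*, *no*).
Since the final sound of *tuzaef* is /f/ (a voiceless consonant), it takes -mi, giving *tuzaefmi*.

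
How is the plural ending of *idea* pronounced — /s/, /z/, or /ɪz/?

The stem *idea* ends in a voiced non-sibilant sound.
The plural suffix surfaces as /ɪz/ after sibilants, /s/ after other voiceless consonants, and /z/ after other voiced sounds.
So the plural -s on *idea* is pronounced /z/.

/z/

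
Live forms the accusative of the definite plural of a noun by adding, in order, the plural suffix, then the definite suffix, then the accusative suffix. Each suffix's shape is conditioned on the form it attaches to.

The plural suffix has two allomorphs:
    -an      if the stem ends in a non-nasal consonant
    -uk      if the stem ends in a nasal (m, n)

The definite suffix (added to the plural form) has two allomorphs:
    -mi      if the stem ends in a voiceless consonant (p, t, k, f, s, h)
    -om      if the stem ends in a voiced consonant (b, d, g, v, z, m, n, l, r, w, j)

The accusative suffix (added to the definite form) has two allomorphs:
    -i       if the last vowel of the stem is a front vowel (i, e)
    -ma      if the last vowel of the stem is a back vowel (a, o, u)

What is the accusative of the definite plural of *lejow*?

lejowanomma

The final consonant of *lejow* is /w/, which is non-nasal, so the plural suffix is -an, giving *lejowan*.
The final consonant of the plural form *lejowan* is /n/, which is voiced, so the definite suffix is -om, giving *lejowanom*.
The definite form *lejowanom* — last vowel /o/ (a back vowel) → -ma → *lejowanomma*.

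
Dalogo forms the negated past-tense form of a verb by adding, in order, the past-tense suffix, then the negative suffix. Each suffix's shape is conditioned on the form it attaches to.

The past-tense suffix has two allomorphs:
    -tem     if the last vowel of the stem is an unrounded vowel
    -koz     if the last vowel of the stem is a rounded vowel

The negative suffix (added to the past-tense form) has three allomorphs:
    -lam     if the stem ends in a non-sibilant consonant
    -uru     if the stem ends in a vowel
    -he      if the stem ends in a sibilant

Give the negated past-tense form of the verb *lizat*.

lizattemlam

The last vowel of *lizat* is /a/, which is an unrounded vowel, so the past-tense suffix is -tem, giving *lizattem*.
The final sound of the past-tense form *lizattem* is /m/, which is a non-sibilant consonant, so the negative suffix is -lam, giving *lizattemlam*.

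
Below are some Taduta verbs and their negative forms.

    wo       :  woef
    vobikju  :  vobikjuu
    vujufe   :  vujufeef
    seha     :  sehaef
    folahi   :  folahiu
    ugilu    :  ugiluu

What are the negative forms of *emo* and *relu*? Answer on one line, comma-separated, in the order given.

The pattern is height harmony: -u when the last vowel of the stem is a high vowel (*vobikju*, *folahi*, *ugilu*); -ef when the last vowel of the stem is a non-high vowel (*wo*, *vujufe*, *seha*).
*emo*: last vowel = /o/, a non-high vowel → -ef → *emoef*.
Since the last vowel of *relu* is /u/ (a high vowel), it takes -u, giving *reluu*.

emoef, reluu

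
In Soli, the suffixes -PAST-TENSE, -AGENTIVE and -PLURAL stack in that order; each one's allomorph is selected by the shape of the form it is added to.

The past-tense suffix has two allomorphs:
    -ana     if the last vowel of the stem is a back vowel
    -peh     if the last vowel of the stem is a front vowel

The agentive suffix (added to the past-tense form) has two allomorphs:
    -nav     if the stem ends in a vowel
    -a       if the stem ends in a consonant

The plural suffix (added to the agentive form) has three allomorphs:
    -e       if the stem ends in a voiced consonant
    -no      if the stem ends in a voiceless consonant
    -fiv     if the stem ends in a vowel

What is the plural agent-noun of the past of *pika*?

Since the last vowel of *pika* is /a/ (a back vowel), it takes -ana, giving *pikaana*.
The final sound of the past-tense form *pikaana* is /a/, which is a vowel, so the agentive suffix is -nav, giving *pikaananav*.
The final sound of the agentive form *pikaananav* is /v/, which is a voiced consonant, so the plural suffix is -e, giving *pikaananave*.

pikaananave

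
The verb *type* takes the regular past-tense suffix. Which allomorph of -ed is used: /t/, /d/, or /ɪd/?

/t/

The stem *type* ends in a voiceless consonant other than /t/.
The -ed suffix is realized as /ɪd/ after /t, d/; as /t/ after other voiceless consonants; and as /d/ after other voiced sounds.
So -ed on *type* is pronounced /t/.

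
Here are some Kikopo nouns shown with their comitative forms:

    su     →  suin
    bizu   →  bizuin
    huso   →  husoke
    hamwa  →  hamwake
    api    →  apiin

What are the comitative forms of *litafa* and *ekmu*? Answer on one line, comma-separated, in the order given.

The suffix is conditioned by the last vowel: -in when the last vowel of the stem is a high vowel (*su*, *bizu*, *api*); -ke when the last vowel of the stem is a non-high vowel (*huso*, *hamwa*).
*litafa* — last vowel /a/ (a non-high vowel) → -ke → *litafake*.
The last vowel of *ekmu* is /u/, which is a high vowel, so the suffix is -in, giving *ekmuin*.

litafake, ekmuin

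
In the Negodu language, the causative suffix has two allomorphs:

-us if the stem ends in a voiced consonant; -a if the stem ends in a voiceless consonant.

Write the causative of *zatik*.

zatika

*zatik* — final consonant /k/ (voiceless) → -a → *zatika*.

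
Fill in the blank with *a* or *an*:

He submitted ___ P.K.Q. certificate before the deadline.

a

The indefinite article is chosen by the initial *sound* of the following word, not its spelling.
The initialism *P.K.Q.* is read letter by letter; the first letter, P, is pronounced /piː/, which begins with a consonant sound.
So the article is *a*: He submitted a P.K.Q. certificate before the deadline.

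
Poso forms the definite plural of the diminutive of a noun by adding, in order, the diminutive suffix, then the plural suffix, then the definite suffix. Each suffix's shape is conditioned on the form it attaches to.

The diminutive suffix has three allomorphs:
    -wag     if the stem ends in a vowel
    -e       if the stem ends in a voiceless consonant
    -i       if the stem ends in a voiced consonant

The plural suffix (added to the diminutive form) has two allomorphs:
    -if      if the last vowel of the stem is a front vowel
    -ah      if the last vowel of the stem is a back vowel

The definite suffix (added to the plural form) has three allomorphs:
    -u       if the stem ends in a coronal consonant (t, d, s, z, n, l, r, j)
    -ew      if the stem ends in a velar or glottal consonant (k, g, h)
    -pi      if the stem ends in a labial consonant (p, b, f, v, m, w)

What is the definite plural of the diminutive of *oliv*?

oliviifpi

The final sound of *oliv* is /v/, which is a voiced consonant, so the diminutive suffix is -i, giving *olivi*.
The diminutive form *olivi* — last vowel /i/ (a front vowel) → -if → *oliviif*.
The plural form *oliviif*: final consonant = /f/, labial → -pi → *oliviifpi*.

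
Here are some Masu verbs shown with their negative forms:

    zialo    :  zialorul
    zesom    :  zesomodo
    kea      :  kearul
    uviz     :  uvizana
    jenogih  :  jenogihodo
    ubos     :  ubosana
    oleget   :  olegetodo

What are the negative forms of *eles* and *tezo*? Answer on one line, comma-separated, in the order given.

The suffix is conditioned by the final sound: -ana when the stem ends in a sibilant (*uviz*, *ubos*); -odo when the stem ends in a non-sibilant consonant (*zesom*, *jenogih*, *oleget*); -rul when the stem ends in a vowel (*zialo*, *kea*).
*eles*: final sound = /s/, a sibilant → -ana → *elesana*.
Since the final sound of *tezo* is /o/ (a vowel), it takes -rul, giving *tezorul*.

elesana, tezorul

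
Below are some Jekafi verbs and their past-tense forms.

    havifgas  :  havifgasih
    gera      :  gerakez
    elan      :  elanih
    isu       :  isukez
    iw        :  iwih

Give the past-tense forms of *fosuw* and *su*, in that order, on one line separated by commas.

fosuwih, sukez

The alternation tracks the final sound of the stem — -ih when the stem ends in a consonant (*havifgas*, *elan*, *iw*); -kez when the stem ends in a vowel (*gera*, *isu*).
Since the final sound of *fosuw* is /w/ (a consonant), it takes -ih, giving *fosuwih*.
*su* — final sound /u/ (a vowel) → -kez → *sukez*.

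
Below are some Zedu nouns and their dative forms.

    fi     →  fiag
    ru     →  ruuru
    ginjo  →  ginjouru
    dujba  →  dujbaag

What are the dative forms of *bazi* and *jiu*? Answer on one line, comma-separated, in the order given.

The suffix is conditioned by the last vowel: -uru when the last vowel of the stem is a rounded vowel (*ru*, *ginjo*); -ag when the last vowel of the stem is an unrounded vowel (*fi*, *dujba*).
Since the last vowel of *bazi* is /i/ (an unrounded vowel), it takes -ag, giving *baziag*.
The last vowel of *jiu* is /u/, which is a rounded vowel, so the suffix is -uru, giving *jiuuru*.

baziag, jiuuru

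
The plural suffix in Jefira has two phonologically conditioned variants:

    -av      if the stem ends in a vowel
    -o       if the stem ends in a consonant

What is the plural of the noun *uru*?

The final sound of *uru* is /u/, which is a vowel, so the suffix is -av, giving *uruav*.

uruav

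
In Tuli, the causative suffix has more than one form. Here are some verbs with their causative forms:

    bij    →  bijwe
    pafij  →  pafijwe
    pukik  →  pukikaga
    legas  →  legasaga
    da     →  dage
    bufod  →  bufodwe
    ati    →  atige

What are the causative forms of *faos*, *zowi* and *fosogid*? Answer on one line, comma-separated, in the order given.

faosaga, zowige, fosogidwe

Looking at the final sound of each stem: -aga when the stem ends in a voiceless consonant (*pukik*, *legas*); -we when the stem ends in a voiced consonant (*bij*, *pafij*, *bufod*); -ge when the stem ends in a vowel (*da*, *ati*).
*faos* — final sound /s/ (a voiceless consonant) → -aga → *faosaga*.
*zowi*: final sound = /i/, a vowel → -ge → *zowige*.
Since the final sound of *fosogid* is /d/ (a voiced consonant), it takes -we, giving *fosogidwe*.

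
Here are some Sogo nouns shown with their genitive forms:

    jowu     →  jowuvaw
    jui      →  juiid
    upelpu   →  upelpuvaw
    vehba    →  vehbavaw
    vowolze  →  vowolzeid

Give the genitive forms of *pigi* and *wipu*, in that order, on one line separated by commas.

pigiid, wipuvaw

The pattern is front/back vowel harmony: -id when the last vowel of the stem is a front vowel (*jui*, *vowolze*); -vaw when the last vowel of the stem is a back vowel (*jowu*, *upelpu*, *vehba*).
The last vowel of *pigi* is /i/, which is a front vowel, so the suffix is -id, giving *pigiid*.
*wipu* — last vowel /u/ (a back vowel) → -vaw → *wipuvaw*.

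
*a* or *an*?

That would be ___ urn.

an

The indefinite article is chosen by the initial *sound* of the following word, not its spelling.
*urn* begins with the sound /ɜr/ (u pronounced /ɜr/) — a vowel sound.
So the article is *an*: That would be an urn.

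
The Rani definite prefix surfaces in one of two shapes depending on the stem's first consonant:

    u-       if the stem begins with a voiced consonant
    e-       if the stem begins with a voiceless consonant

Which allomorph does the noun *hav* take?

Since the first consonant of *hav* is /h/ (voiceless), it takes e-.

e-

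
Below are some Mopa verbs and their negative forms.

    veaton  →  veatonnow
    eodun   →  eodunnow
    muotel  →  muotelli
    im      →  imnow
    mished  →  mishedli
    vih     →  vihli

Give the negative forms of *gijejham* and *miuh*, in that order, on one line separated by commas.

gijejhamnow, miuhli

The alternation tracks the final consonant of the stem — -now when the stem ends in a nasal (*veaton*, *eodun*, *im*); -li when the stem ends in a non-nasal consonant (*muotel*, *mished*, *vih*).
*gijejham*: final consonant = /m/, a nasal → -now → *gijejhamnow*.
*miuh*: final consonant = /h/, non-nasal → -li → *miuhli*.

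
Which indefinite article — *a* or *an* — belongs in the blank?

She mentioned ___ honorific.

an

The indefinite article is chosen by the initial *sound* of the following word, not its spelling.
*honorific* begins with the sound /ɒ/ (silent h) — a vowel sound.
So the article is *an*: She mentioned an honorific.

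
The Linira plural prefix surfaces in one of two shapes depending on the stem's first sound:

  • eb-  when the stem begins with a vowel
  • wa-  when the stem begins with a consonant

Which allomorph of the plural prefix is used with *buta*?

Since the first sound of *buta* is /b/ (a consonant), it takes wa-.

wa-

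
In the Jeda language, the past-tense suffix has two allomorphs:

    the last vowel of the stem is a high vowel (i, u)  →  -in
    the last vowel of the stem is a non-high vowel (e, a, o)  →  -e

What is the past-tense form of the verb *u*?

uin

*u*: last vowel = /u/, a high vowel → -in → *uin*.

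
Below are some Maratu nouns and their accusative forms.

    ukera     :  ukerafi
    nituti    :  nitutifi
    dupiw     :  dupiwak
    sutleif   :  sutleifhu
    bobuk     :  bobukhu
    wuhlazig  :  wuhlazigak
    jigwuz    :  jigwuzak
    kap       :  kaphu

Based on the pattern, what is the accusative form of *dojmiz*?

The alternation tracks the final sound of the stem — -hu when the stem ends in a voiceless consonant (*sutleif*, *bobuk*, *kap*); -ak when the stem ends in a voiced consonant (*dupiw*, *wuhlazig*, *jigwuz*); -fi when the stem ends in a vowel (*ukera*, *nituti*).
Since the final sound of *dojmiz* is /z/ (a voiced consonant), it takes -ak, giving *dojmizak*.

dojmizak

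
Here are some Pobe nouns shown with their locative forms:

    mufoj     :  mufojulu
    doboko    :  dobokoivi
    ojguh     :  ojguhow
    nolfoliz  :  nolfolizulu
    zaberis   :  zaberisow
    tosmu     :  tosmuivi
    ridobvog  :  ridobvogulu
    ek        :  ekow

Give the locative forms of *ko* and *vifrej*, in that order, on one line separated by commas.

The alternation tracks the final sound of the stem — -ow when the stem ends in a voiceless consonant (*ojguh*, *zaberis*, *ek*); -ulu when the stem ends in a voiced consonant (*mufoj*, *nolfoliz*, *ridobvog*); -ivi when the stem ends in a vowel (*doboko*, *tosmu*).
The final sound of *ko* is /o/, which is a vowel, so the suffix is -ivi, giving *koivi*.
Since the final sound of *vifrej* is /j/ (a voiced consonant), it takes -ulu, giving *vifrejulu*.

koivi, vifrejulu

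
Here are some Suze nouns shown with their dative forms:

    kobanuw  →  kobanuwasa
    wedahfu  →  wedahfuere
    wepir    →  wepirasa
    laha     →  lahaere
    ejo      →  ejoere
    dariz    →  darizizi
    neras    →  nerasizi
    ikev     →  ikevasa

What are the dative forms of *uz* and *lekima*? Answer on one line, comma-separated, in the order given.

uzizi, lekimaere

Looking at the final sound of each stem: -izi when the stem ends in a sibilant (*dariz*, *neras*); -asa when the stem ends in a non-sibilant consonant (*kobanuw*, *wepir*, *ikev*); -ere when the stem ends in a vowel (*wedahfu*, *laha*, *ejo*).
Since the final sound of *uz* is /z/ (a sibilant), it takes -izi, giving *uzizi*.
The final sound of *lekima* is /a/, which is a vowel, so the suffix is -ere, giving *lekimaere*.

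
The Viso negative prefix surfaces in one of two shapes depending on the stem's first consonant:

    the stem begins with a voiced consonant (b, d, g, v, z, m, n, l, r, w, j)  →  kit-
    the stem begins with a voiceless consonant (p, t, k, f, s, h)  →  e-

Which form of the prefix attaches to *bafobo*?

kit-

*bafobo* — first consonant /b/ (voiced) → kit-.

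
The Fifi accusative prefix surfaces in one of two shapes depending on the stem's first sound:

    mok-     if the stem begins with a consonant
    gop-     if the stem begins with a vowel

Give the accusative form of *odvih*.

*odvih* — first sound /o/ (a vowel) → gop- → *gopodvih*.

gopodvih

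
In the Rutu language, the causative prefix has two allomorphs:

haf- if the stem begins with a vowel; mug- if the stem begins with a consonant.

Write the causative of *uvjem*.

*uvjem* — first sound /u/ (a vowel) → haf- → *hafuvjem*.

hafuvjem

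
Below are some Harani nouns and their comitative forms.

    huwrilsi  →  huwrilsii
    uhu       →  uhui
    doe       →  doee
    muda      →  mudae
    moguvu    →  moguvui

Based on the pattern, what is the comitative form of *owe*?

owee

The alternation tracks the last vowel of the stem — -i when the last vowel of the stem is a high vowel (*huwrilsi*, *uhu*, *moguvu*); -e when the last vowel of the stem is a non-high vowel (*doe*, *muda*).
*owe* — last vowel /e/ (a non-high vowel) → -e → *owee*.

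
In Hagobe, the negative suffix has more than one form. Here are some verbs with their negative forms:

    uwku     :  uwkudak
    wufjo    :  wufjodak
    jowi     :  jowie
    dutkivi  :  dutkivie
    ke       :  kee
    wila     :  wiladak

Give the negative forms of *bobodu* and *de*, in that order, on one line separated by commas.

bobodudak, dee

Looking at the last vowel of each stem: -e when the last vowel of the stem is a front vowel (*jowi*, *dutkivi*, *ke*); -dak when the last vowel of the stem is a back vowel (*uwku*, *wufjo*, *wila*).
The last vowel of *bobodu* is /u/, which is a back vowel, so the suffix is -dak, giving *bobodudak*.
The last vowel of *de* is /e/, which is a front vowel, so the suffix is -e, giving *dee*.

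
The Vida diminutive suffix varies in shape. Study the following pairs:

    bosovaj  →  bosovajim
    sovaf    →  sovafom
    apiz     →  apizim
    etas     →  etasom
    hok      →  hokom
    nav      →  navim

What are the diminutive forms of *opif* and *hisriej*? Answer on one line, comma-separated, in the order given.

Looking at the final consonant of each stem: -om when the stem ends in a voiceless consonant (*sovaf*, *etas*, *hok*); -im when the stem ends in a voiced consonant (*bosovaj*, *apiz*, *nav*).
*opif*: final consonant = /f/, voiceless → -om → *opifom*.
*hisriej*: final consonant = /j/, voiced → -im → *hisriejim*.

opifom, hisriejim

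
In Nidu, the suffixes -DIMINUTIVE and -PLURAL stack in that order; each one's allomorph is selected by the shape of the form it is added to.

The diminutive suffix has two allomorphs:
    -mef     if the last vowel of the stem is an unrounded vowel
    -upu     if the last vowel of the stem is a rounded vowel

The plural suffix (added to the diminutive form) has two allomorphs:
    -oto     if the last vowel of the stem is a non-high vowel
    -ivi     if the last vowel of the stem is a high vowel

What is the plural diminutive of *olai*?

olaimefoto

*olai*: last vowel = /i/, an unrounded vowel → -mef → *olaimef*.
The last vowel of the diminutive form *olaimef* is /e/, which is a non-high vowel, so the plural suffix is -oto, giving *olaimefoto*.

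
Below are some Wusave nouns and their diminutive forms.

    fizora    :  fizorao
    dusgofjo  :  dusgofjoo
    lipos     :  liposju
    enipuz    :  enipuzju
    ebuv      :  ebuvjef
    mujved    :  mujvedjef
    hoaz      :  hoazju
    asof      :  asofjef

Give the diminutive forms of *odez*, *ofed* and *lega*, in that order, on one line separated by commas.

odezju, ofedjef, legao

Looking at the final sound of each stem: -ju when the stem ends in a sibilant (*lipos*, *enipuz*, *hoaz*); -jef when the stem ends in a non-sibilant consonant (*ebuv*, *mujved*, *asof*); -o when the stem ends in a vowel (*fizora*, *dusgofjo*).
The final sound of *odez* is /z/, which is a sibilant, so the suffix is -ju, giving *odezju*.
The final sound of *ofed* is /d/, which is a non-sibilant consonant, so the suffix is -jef, giving *ofedjef*.
Since the final sound of *lega* is /a/ (a vowel), it takes -o, giving *legao*.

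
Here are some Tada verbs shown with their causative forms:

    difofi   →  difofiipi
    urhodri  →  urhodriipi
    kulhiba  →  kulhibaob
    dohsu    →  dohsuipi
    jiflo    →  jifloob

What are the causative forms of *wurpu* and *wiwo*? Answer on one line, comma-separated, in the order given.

wurpuipi, wiwoob

Looking at the last vowel of each stem: -ipi when the last vowel of the stem is a high vowel (*difofi*, *urhodri*, *dohsu*); -ob when the last vowel of the stem is a non-high vowel (*kulhiba*, *jiflo*).
Since the last vowel of *wurpu* is /u/ (a high vowel), it takes -ipi, giving *wurpuipi*.
*wiwo*: last vowel = /o/, a non-high vowel → -ob → *wiwoob*.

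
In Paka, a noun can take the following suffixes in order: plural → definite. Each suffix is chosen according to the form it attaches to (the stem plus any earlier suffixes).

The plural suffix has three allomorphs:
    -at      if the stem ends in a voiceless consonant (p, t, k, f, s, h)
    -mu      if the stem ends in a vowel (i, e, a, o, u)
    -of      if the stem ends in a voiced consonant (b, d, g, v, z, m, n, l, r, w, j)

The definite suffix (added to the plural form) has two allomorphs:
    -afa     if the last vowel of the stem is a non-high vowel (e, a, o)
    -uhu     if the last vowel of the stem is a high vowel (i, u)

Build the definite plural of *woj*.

*woj* — final sound /j/ (a voiced consonant) → -of → *wojof*.
The last vowel of the plural form *wojof* is /o/, which is a non-high vowel, so the definite suffix is -afa, giving *wojofafa*.

wojofafa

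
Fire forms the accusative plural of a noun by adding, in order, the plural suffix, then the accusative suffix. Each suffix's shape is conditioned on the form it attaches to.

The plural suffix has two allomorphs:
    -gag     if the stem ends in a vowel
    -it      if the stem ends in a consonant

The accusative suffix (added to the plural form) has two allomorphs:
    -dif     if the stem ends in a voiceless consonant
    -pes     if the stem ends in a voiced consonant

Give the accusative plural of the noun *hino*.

*hino*: final sound = /o/, a vowel → -gag → *hinogag*.
The plural form *hinogag*: final consonant = /g/, voiced → -pes → *hinogagpes*.

hinogagpes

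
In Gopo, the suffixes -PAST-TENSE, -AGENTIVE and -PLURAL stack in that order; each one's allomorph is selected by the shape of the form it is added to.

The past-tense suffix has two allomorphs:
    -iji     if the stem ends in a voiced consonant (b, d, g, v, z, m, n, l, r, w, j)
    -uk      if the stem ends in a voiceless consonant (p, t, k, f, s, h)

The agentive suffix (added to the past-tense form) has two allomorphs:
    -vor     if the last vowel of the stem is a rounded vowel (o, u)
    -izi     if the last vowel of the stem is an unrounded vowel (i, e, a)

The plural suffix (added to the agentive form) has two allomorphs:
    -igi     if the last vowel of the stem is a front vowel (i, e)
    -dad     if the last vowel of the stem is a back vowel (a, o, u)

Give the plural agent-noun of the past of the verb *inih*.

inihukvordad

The final consonant of *inih* is /h/, which is voiceless, so the past-tense suffix is -uk, giving *inihuk*.
Since the last vowel of the past-tense form *inihuk* is /u/ (a rounded vowel), it takes -vor, giving *inihukvor*.
The last vowel of the agentive form *inihukvor* is /o/, which is a back vowel, so the plural suffix is -dad, giving *inihukvordad*.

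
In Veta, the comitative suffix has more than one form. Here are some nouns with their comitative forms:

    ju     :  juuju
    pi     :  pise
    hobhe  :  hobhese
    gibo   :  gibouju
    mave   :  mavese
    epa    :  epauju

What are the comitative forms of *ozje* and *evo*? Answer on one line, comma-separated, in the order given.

The pattern is front/back vowel harmony: -se when the last vowel of the stem is a front vowel (*pi*, *hobhe*, *mave*); -uju when the last vowel of the stem is a back vowel (*ju*, *gibo*, *epa*).
Since the last vowel of *ozje* is /e/ (a front vowel), it takes -se, giving *ozjese*.
Since the last vowel of *evo* is /o/ (a back vowel), it takes -uju, giving *evouju*.

ozjese, evouju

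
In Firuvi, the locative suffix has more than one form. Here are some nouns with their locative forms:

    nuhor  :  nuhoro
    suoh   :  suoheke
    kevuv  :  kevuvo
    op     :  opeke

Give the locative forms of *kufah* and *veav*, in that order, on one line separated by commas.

kufaheke, veavo

The pattern is voicing of the final consonant: -eke when the stem ends in a voiceless consonant (*suoh*, *op*); -o when the stem ends in a voiced consonant (*nuhor*, *kevuv*).
Since the final consonant of *kufah* is /h/ (voiceless), it takes -eke, giving *kufaheke*.
*veav*: final consonant = /v/, voiced → -o → *veavo*.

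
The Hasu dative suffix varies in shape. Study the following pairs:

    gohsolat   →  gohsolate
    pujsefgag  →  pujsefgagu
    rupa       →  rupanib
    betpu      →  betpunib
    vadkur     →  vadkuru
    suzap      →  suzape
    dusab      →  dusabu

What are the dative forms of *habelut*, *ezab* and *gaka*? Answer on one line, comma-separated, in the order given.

Looking at the final sound of each stem: -e when the stem ends in a voiceless consonant (*gohsolat*, *suzap*); -u when the stem ends in a voiced consonant (*pujsefgag*, *vadkur*, *dusab*); -nib when the stem ends in a vowel (*rupa*, *betpu*).
Since the final sound of *habelut* is /t/ (a voiceless consonant), it takes -e, giving *habelute*.
*ezab*: final sound = /b/, a voiced consonant → -u → *ezabu*.
Since the final sound of *gaka* is /a/ (a vowel), it takes -nib, giving *gakanib*.

habelute, ezabu, gakanib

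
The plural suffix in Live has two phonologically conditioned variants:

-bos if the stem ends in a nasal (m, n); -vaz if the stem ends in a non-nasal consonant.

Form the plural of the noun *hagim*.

Since the final consonant of *hagim* is /m/ (a nasal), it takes -bos, giving *hagimbos*.

hagimbos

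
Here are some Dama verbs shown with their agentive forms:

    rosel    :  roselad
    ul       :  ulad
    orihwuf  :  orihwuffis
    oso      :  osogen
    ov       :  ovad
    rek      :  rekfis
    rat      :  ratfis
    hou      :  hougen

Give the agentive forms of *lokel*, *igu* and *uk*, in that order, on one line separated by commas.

The pattern is voicing of the final sound: -fis when the stem ends in a voiceless consonant (*orihwuf*, *rek*, *rat*); -ad when the stem ends in a voiced consonant (*rosel*, *ul*, *ov*); -gen when the stem ends in a vowel (*oso*, *hou*).
*lokel* — final sound /l/ (a voiced consonant) → -ad → *lokelad*.
*igu* — final sound /u/ (a vowel) → -gen → *igugen*.
*uk* — final sound /k/ (a voiceless consonant) → -fis → *ukfis*.

lokelad, igugen, ukfis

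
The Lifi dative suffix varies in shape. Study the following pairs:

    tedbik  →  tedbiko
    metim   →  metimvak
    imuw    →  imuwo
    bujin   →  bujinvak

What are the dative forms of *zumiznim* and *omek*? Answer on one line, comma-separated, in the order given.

The suffix is conditioned by the final consonant: -vak when the stem ends in a nasal (*metim*, *bujin*); -o when the stem ends in a non-nasal consonant (*tedbik*, *imuw*).
*zumiznim* — final consonant /m/ (a nasal) → -vak → *zumiznimvak*.
*omek*: final consonant = /k/, non-nasal → -o → *omeko*.

zumiznimvak, omeko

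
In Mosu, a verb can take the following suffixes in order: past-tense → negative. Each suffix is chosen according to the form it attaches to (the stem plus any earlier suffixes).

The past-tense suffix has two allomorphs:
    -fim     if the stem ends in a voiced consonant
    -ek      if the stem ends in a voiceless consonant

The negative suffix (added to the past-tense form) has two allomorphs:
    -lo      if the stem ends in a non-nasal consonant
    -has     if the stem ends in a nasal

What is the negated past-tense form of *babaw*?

The final consonant of *babaw* is /w/, which is voiced, so the past-tense suffix is -fim, giving *babawfim*.
The past-tense form *babawfim*: final consonant = /m/, a nasal → -has → *babawfimhas*.

babawfimhas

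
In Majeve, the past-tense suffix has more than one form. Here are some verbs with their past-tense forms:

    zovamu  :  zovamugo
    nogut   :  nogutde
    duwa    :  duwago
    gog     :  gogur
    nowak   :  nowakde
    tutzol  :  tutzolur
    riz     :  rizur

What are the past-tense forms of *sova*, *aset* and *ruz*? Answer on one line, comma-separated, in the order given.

The alternation tracks the final sound of the stem — -de when the stem ends in a voiceless consonant (*nogut*, *nowak*); -ur when the stem ends in a voiced consonant (*gog*, *tutzol*, *riz*); -go when the stem ends in a vowel (*zovamu*, *duwa*).
*sova*: final sound = /a/, a vowel → -go → *sovago*.
The final sound of *aset* is /t/, which is a voiceless consonant, so the suffix is -de, giving *asetde*.
*ruz*: final sound = /z/, a voiced consonant → -ur → *ruzur*.

sovago, asetde, ruzur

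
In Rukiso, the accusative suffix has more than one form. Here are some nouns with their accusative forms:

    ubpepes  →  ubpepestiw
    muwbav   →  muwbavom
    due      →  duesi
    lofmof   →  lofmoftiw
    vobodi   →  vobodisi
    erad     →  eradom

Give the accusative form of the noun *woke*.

wokesi

The alternation tracks the final sound of the stem — -tiw when the stem ends in a voiceless consonant (*ubpepes*, *lofmof*); -om when the stem ends in a voiced consonant (*muwbav*, *erad*); -si when the stem ends in a vowel (*due*, *vobodi*).
*woke* — final sound /e/ (a vowel) → -si → *wokesi*.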